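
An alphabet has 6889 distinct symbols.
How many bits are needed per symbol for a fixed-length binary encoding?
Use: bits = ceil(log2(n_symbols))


log2(6889) = 12.7501
Bracket: 2^12 = 4096 < 6889 <= 2^13 = 8192
So ceil(log2(6889)) = 13

bits = ceil(log2(6889)) = ceil(12.7501) = 13 bits


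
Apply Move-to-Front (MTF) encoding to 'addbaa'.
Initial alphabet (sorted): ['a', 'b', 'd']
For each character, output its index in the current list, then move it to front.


MTF encoding:
'a': index 0 in ['a', 'b', 'd'] -> ['a', 'b', 'd']
'd': index 2 in ['a', 'b', 'd'] -> ['d', 'a', 'b']
'd': index 0 in ['d', 'a', 'b'] -> ['d', 'a', 'b']
'b': index 2 in ['d', 'a', 'b'] -> ['b', 'd', 'a']
'a': index 2 in ['b', 'd', 'a'] -> ['a', 'b', 'd']
'a': index 0 in ['a', 'b', 'd'] -> ['a', 'b', 'd']


Output: [0, 2, 0, 2, 2, 0]


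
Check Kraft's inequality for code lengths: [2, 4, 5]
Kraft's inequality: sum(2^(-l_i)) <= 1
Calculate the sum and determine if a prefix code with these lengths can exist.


Sum = 2^(-2) + 2^(-4) + 2^(-5)
    = 0.25 + 0.0625 + 0.03125
    = 11/32 = 0.34375
Since 0.34375 <= 1, Kraft's inequality IS satisfied.
A prefix code with these lengths CAN exist.

Kraft sum = 0.34375. Satisfied.


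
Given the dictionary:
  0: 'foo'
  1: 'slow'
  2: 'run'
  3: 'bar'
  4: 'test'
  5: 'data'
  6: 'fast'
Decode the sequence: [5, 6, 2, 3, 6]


Look up each index in the dictionary:
  5 -> 'data'
  6 -> 'fast'
  2 -> 'run'
  3 -> 'bar'
  6 -> 'fast'

Decoded: "data fast run bar fast"


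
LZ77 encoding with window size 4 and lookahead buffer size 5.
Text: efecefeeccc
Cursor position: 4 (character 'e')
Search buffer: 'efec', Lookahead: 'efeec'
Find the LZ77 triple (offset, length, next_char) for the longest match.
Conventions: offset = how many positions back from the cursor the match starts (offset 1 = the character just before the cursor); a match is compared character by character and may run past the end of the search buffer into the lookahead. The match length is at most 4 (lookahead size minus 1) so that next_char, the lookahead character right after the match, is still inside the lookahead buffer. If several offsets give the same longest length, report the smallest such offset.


Try each offset into the search buffer:
  offset=1 (pos 3, char 'c'): match length 0
  offset=2 (pos 2, char 'e'): match length 1
  offset=3 (pos 1, char 'f'): match length 0
  offset=4 (pos 0, char 'e'): match length 3
Longest match has length 3 at offset 4.
next_char = character at position 4 + 3 = 7 -> 'e'

Best match: offset=4, length=3 (matching 'efe' starting at position 0)
LZ77 triple: (4, 3, 'e')


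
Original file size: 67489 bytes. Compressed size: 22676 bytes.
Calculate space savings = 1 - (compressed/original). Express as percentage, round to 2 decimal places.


ratio = compressed/original = 22676/67489 = 0.335995
savings = 1 - ratio = 1 - 0.335995 = 0.664005
as a percentage: 0.664005 * 100 = 66.4%

Space savings = 1 - 22676/67489 = 66.4%


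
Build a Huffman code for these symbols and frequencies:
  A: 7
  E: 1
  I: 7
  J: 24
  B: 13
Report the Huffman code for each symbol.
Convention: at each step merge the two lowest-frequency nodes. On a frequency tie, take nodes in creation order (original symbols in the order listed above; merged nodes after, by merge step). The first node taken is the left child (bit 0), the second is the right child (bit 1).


Huffman tree construction:
Step 1: Merge E(1) + A(7) = 8
Step 2: Merge I(7) + (E+A)(8) = 15
Step 3: Merge B(13) + (I+(E+A))(15) = 28
Step 4: Merge J(24) + (B+(I+(E+A)))(28) = 52
Read each symbol's code off the tree from the root (left child = 0, right child = 1).

Codes:
  A: 1111 (length 4)
  E: 1110 (length 4)
  I: 110 (length 3)
  J: 0 (length 1)
  B: 10 (length 2)
Average code length: 103/52 = 1.9808 bits/symbol


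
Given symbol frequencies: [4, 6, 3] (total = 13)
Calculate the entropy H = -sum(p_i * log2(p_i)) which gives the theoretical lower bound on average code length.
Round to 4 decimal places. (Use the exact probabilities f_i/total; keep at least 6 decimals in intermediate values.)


Per-symbol terms -p_i * log2(p_i) with p_i = f_i/13:
  p = 4/13 = 0.307692: log2(p) = -1.700440, -p*log2(p) = 0.523212
  p = 6/13 = 0.461538: log2(p) = -1.115477, -p*log2(p) = 0.514836
  p = 3/13 = 0.230769: log2(p) = -2.115477, -p*log2(p) = 0.488187
H = 0.523212 + 0.514836 + 0.488187 = 1.526235

H = 1.5262 bits/symbol


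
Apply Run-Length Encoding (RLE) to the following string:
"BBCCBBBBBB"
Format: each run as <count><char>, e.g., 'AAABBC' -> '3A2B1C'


Scanning runs left to right:
  i=0: run of 'B' x 2 -> '2B'
  i=2: run of 'C' x 2 -> '2C'
  i=4: run of 'B' x 6 -> '6B'

RLE = 2B2C6B


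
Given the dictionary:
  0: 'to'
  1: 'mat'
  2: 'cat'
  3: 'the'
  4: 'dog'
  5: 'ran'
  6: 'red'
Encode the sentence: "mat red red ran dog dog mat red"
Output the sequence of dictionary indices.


Look up each word in the dictionary:
  'mat' -> 1
  'red' -> 6
  'red' -> 6
  'ran' -> 5
  'dog' -> 4
  'dog' -> 4
  'mat' -> 1
  'red' -> 6

Encoded: [1, 6, 6, 5, 4, 4, 1, 6]


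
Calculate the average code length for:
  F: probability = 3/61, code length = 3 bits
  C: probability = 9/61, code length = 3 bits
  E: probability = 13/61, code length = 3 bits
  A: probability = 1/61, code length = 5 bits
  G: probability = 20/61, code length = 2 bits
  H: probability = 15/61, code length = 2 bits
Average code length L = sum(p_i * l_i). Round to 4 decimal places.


Weighted contributions p_i * l_i:
  F: (3/61) * 3 = 9/61
  C: (9/61) * 3 = 27/61
  E: (13/61) * 3 = 39/61
  A: (1/61) * 5 = 5/61
  G: (20/61) * 2 = 40/61
  H: (15/61) * 2 = 30/61
Sum = (9 + 27 + 39 + 5 + 40 + 30)/61 = 150/61

L = 150/61 = 2.4590 bits/symbol


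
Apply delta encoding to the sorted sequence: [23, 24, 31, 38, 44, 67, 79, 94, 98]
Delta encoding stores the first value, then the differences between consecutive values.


First value: 23
Deltas:
  24 - 23 = 1
  31 - 24 = 7
  38 - 31 = 7
  44 - 38 = 6
  67 - 44 = 23
  79 - 67 = 12
  94 - 79 = 15
  98 - 94 = 4


Delta encoded: [23, 1, 7, 7, 6, 23, 12, 15, 4]


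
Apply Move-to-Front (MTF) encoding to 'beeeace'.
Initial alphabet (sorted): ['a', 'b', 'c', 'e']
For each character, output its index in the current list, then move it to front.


MTF encoding:
'b': index 1 in ['a', 'b', 'c', 'e'] -> ['b', 'a', 'c', 'e']
'e': index 3 in ['b', 'a', 'c', 'e'] -> ['e', 'b', 'a', 'c']
'e': index 0 in ['e', 'b', 'a', 'c'] -> ['e', 'b', 'a', 'c']
'e': index 0 in ['e', 'b', 'a', 'c'] -> ['e', 'b', 'a', 'c']
'a': index 2 in ['e', 'b', 'a', 'c'] -> ['a', 'e', 'b', 'c']
'c': index 3 in ['a', 'e', 'b', 'c'] -> ['c', 'a', 'e', 'b']
'e': index 2 in ['c', 'a', 'e', 'b'] -> ['e', 'c', 'a', 'b']


Output: [1, 3, 0, 0, 2, 3, 2]


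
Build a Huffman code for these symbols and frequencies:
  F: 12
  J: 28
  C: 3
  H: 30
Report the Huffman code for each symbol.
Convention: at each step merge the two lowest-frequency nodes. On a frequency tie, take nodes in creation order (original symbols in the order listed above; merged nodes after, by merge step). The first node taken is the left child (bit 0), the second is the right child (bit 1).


Huffman tree construction:
Step 1: Merge C(3) + F(12) = 15
Step 2: Merge (C+F)(15) + J(28) = 43
Step 3: Merge H(30) + ((C+F)+J)(43) = 73
Read each symbol's code off the tree from the root (left child = 0, right child = 1).

Codes:
  F: 101 (length 3)
  J: 11 (length 2)
  C: 100 (length 3)
  H: 0 (length 1)
Average code length: 131/73 = 1.7945 bits/symbol


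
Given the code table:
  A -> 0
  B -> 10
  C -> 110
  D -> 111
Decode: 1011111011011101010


Decoding:
10 -> B
111 -> D
110 -> C
110 -> C
111 -> D
0 -> A
10 -> B
10 -> B


Result: BDCCDABB


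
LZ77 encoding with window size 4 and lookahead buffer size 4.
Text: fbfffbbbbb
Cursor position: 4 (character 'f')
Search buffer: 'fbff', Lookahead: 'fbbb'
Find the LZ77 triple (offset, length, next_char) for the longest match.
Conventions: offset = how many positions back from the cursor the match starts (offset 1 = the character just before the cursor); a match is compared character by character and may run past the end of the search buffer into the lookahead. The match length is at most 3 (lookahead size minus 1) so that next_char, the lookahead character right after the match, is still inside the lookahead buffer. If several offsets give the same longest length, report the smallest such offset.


Try each offset into the search buffer:
  offset=1 (pos 3, char 'f'): match length 1
  offset=2 (pos 2, char 'f'): match length 1
  offset=3 (pos 1, char 'b'): match length 0
  offset=4 (pos 0, char 'f'): match length 2
Longest match has length 2 at offset 4.
next_char = character at position 4 + 2 = 6 -> 'b'

Best match: offset=4, length=2 (matching 'fb' starting at position 0)
LZ77 triple: (4, 2, 'b')


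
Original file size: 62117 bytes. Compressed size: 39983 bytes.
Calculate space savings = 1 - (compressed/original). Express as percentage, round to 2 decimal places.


ratio = compressed/original = 39983/62117 = 0.643672
savings = 1 - ratio = 1 - 0.643672 = 0.356328
as a percentage: 0.356328 * 100 = 35.63%

Space savings = 1 - 39983/62117 = 35.63%


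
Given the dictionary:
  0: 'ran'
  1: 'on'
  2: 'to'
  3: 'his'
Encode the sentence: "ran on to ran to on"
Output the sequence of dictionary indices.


Look up each word in the dictionary:
  'ran' -> 0
  'on' -> 1
  'to' -> 2
  'ran' -> 0
  'to' -> 2
  'on' -> 1

Encoded: [0, 1, 2, 0, 2, 1]


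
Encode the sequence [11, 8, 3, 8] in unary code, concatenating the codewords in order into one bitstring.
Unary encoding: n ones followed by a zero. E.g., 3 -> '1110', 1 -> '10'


Encode each number as n ones followed by a terminating 0:
  11 -> 111111111110 (12 bits)
  8 -> 111111110 (9 bits)
  3 -> 1110 (4 bits)
  8 -> 111111110 (9 bits)
Total length = 12 + 9 + 4 + 9 = 34 bits.

Unary([11, 8, 3, 8]) = 1111111111101111111101110111111110 (34 bits)


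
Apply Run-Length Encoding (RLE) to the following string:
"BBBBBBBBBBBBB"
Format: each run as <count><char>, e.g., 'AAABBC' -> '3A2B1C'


Scanning runs left to right:
  i=0: run of 'B' x 13 -> '13B'

RLE = 13B


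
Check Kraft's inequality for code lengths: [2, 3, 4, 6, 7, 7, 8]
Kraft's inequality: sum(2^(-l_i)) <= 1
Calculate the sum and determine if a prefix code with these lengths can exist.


Sum = 2^(-2) + 2^(-3) + 2^(-4) + 2^(-6) + 2^(-7) + 2^(-7) + 2^(-8)
    = 0.25 + 0.125 + 0.0625 + 0.015625 + 0.0078125 + 0.0078125 + 0.00390625
    = 121/256 = 0.47265625
Since 0.47265625 <= 1, Kraft's inequality IS satisfied.
A prefix code with these lengths CAN exist.

Kraft sum = 0.47265625. Satisfied.


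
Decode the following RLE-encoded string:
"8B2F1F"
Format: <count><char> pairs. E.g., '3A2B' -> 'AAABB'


Expanding each <count><char> pair:
  8B -> 'BBBBBBBB'
  2F -> 'FF'
  1F -> 'F'

Decoded = BBBBBBBBFFF


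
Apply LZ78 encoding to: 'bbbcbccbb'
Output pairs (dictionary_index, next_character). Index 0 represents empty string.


LZ78 encoding steps:
Dictionary: {0: ''}
Step 1: w='' (idx 0), next='b' -> output (0, 'b'), add 'b' as idx 1
Step 2: w='b' (idx 1), next='b' -> output (1, 'b'), add 'bb' as idx 2
Step 3: w='' (idx 0), next='c' -> output (0, 'c'), add 'c' as idx 3
Step 4: w='b' (idx 1), next='c' -> output (1, 'c'), add 'bc' as idx 4
Step 5: w='c' (idx 3), next='b' -> output (3, 'b'), add 'cb' as idx 5
Step 6: w='b' (idx 1), end of input -> output (1, '')


Encoded: [(0, 'b'), (1, 'b'), (0, 'c'), (1, 'c'), (3, 'b'), (1, '')]


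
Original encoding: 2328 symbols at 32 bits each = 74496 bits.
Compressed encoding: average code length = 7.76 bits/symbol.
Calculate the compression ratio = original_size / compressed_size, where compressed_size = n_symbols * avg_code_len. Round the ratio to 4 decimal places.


original_size = n_symbols * orig_bits = 2328 * 32 = 74496 bits
compressed_size = n_symbols * avg_code_len = 2328 * 7.76 = 18065.28 bits
ratio = original_size / compressed_size = 74496 / 18065.28 = 4.1237

Compression ratio = 4.1237


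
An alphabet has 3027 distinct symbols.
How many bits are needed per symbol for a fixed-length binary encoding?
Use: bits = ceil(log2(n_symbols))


log2(3027) = 11.5637
Bracket: 2^11 = 2048 < 3027 <= 2^12 = 4096
So ceil(log2(3027)) = 12

bits = ceil(log2(3027)) = ceil(11.5637) = 12 bits


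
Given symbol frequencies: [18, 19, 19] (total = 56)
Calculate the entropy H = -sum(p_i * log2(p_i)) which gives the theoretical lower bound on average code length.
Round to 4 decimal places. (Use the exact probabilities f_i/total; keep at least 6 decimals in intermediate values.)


Per-symbol terms -p_i * log2(p_i) with p_i = f_i/56:
  p = 18/56 = 0.321429: log2(p) = -1.637430, -p*log2(p) = 0.526317
  p = 19/56 = 0.339286: log2(p) = -1.559427, -p*log2(p) = 0.529091
  p = 19/56 = 0.339286: log2(p) = -1.559427, -p*log2(p) = 0.529091
H = 0.526317 + 0.529091 + 0.529091 = 1.584499

H = 1.5845 bits/symbol


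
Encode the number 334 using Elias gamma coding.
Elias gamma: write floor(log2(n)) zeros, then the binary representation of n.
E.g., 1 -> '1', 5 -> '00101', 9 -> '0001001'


num_bits = floor(log2(334)) + 1 = 9
leading_zeros = num_bits - 1 = 8
binary(334) = 101001110

Elias gamma(334) = '00000000' + '101001110' = 00000000101001110 (17 bits)


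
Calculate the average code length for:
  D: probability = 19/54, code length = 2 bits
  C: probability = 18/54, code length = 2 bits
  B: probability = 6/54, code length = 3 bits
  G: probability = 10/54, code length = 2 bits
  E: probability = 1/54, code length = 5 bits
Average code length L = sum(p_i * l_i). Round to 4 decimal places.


Weighted contributions p_i * l_i:
  D: (19/54) * 2 = 38/54
  C: (18/54) * 2 = 36/54
  B: (6/54) * 3 = 18/54
  G: (10/54) * 2 = 20/54
  E: (1/54) * 5 = 5/54
Sum = (38 + 36 + 18 + 20 + 5)/54 = 117/54

L = 117/54 = 2.1667 bits/symbol


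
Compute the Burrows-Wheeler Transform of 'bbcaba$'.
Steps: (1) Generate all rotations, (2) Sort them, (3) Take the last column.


Rotations (sorted):
  0: $bbcaba -> last char: a
  1: a$bbcab -> last char: b
  2: aba$bbc -> last char: c
  3: ba$bbca -> last char: a
  4: bbcaba$ -> last char: $
  5: bcaba$b -> last char: b
  6: caba$bb -> last char: b


BWT = abca$bb


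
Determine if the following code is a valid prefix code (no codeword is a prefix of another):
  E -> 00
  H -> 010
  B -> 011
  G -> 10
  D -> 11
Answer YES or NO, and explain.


Checking each pair (does one codeword prefix another?):
  E='00' vs H='010': no prefix
  E='00' vs B='011': no prefix
  E='00' vs G='10': no prefix
  E='00' vs D='11': no prefix
  H='010' vs E='00': no prefix
  H='010' vs B='011': no prefix
  H='010' vs G='10': no prefix
  H='010' vs D='11': no prefix
  B='011' vs E='00': no prefix
  B='011' vs H='010': no prefix
  B='011' vs G='10': no prefix
  B='011' vs D='11': no prefix
  G='10' vs E='00': no prefix
  G='10' vs H='010': no prefix
  G='10' vs B='011': no prefix
  G='10' vs D='11': no prefix
  D='11' vs E='00': no prefix
  D='11' vs H='010': no prefix
  D='11' vs B='011': no prefix
  D='11' vs G='10': no prefix
No violation found over all pairs.

YES -- this is a valid prefix code. No codeword is a prefix of any other codeword.


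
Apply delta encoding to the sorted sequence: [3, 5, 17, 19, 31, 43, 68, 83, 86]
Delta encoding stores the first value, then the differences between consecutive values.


First value: 3
Deltas:
  5 - 3 = 2
  17 - 5 = 12
  19 - 17 = 2
  31 - 19 = 12
  43 - 31 = 12
  68 - 43 = 25
  83 - 68 = 15
  86 - 83 = 3


Delta encoded: [3, 2, 12, 2, 12, 12, 25, 15, 3]


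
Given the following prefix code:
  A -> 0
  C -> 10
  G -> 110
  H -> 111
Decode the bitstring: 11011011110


Decoding step by step:
Bits 110 -> G
Bits 110 -> G
Bits 111 -> H
Bits 10 -> C


Decoded message: GGHC


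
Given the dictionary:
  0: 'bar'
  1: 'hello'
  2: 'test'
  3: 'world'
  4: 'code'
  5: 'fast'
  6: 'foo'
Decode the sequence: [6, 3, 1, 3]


Look up each index in the dictionary:
  6 -> 'foo'
  3 -> 'world'
  1 -> 'hello'
  3 -> 'world'

Decoded: "foo world hello world"


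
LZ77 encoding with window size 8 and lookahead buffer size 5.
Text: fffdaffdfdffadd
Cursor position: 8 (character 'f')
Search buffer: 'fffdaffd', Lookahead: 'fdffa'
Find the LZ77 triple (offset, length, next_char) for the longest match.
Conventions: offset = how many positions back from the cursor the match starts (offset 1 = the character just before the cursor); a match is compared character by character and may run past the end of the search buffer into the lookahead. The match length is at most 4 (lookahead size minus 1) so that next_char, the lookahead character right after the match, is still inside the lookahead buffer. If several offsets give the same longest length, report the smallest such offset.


Try each offset into the search buffer:
  offset=1 (pos 7, char 'd'): match length 0
  offset=2 (pos 6, char 'f'): match length 3
  offset=3 (pos 5, char 'f'): match length 1
  offset=4 (pos 4, char 'a'): match length 0
  offset=5 (pos 3, char 'd'): match length 0
  offset=6 (pos 2, char 'f'): match length 2
  offset=7 (pos 1, char 'f'): match length 1
  offset=8 (pos 0, char 'f'): match length 1
Longest match has length 3 at offset 2.
next_char = character at position 8 + 3 = 11 -> 'f'

Best match: offset=2, length=3 (matching 'fdf' starting at position 6)
LZ77 triple: (2, 3, 'f')


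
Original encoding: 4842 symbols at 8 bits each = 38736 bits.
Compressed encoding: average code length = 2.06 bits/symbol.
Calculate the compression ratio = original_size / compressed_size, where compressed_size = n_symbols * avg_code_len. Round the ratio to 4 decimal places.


original_size = n_symbols * orig_bits = 4842 * 8 = 38736 bits
compressed_size = n_symbols * avg_code_len = 4842 * 2.06 = 9974.52 bits
ratio = original_size / compressed_size = 38736 / 9974.52 = 3.8835

Compression ratio = 3.8835


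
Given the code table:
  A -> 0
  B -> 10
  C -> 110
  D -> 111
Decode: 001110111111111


Decoding:
0 -> A
0 -> A
111 -> D
0 -> A
111 -> D
111 -> D
111 -> D


Result: AADADDD


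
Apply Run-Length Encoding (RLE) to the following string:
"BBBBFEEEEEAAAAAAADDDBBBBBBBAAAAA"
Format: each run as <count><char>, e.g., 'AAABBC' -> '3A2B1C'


Scanning runs left to right:
  i=0: run of 'B' x 4 -> '4B'
  i=4: run of 'F' x 1 -> '1F'
  i=5: run of 'E' x 5 -> '5E'
  i=10: run of 'A' x 7 -> '7A'
  i=17: run of 'D' x 3 -> '3D'
  i=20: run of 'B' x 7 -> '7B'
  i=27: run of 'A' x 5 -> '5A'

RLE = 4B1F5E7A3D7B5A


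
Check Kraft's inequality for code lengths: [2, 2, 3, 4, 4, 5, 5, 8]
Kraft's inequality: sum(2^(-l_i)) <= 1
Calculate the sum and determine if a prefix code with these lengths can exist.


Sum = 2^(-2) + 2^(-2) + 2^(-3) + 2^(-4) + 2^(-4) + 2^(-5) + 2^(-5) + 2^(-8)
    = 0.25 + 0.25 + 0.125 + 0.0625 + 0.0625 + 0.03125 + 0.03125 + 0.00390625
    = 209/256 = 0.81640625
Since 0.81640625 <= 1, Kraft's inequality IS satisfied.
A prefix code with these lengths CAN exist.

Kraft sum = 0.81640625. Satisfied.


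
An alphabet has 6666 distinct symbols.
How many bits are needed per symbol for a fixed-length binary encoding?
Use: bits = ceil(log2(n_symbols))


log2(6666) = 12.7026
Bracket: 2^12 = 4096 < 6666 <= 2^13 = 8192
So ceil(log2(6666)) = 13

bits = ceil(log2(6666)) = ceil(12.7026) = 13 bits


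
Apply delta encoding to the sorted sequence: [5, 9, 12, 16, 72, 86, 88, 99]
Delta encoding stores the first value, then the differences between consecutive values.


First value: 5
Deltas:
  9 - 5 = 4
  12 - 9 = 3
  16 - 12 = 4
  72 - 16 = 56
  86 - 72 = 14
  88 - 86 = 2
  99 - 88 = 11


Delta encoded: [5, 4, 3, 4, 56, 14, 2, 11]


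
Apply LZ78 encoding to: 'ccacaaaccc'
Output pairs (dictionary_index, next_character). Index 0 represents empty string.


LZ78 encoding steps:
Dictionary: {0: ''}
Step 1: w='' (idx 0), next='c' -> output (0, 'c'), add 'c' as idx 1
Step 2: w='c' (idx 1), next='a' -> output (1, 'a'), add 'ca' as idx 2
Step 3: w='ca' (idx 2), next='a' -> output (2, 'a'), add 'caa' as idx 3
Step 4: w='' (idx 0), next='a' -> output (0, 'a'), add 'a' as idx 4
Step 5: w='c' (idx 1), next='c' -> output (1, 'c'), add 'cc' as idx 5
Step 6: w='c' (idx 1), end of input -> output (1, '')


Encoded: [(0, 'c'), (1, 'a'), (2, 'a'), (0, 'a'), (1, 'c'), (1, '')]


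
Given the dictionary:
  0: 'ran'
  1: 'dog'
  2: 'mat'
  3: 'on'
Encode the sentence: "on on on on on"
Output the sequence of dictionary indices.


Look up each word in the dictionary:
  'on' -> 3
  'on' -> 3
  'on' -> 3
  'on' -> 3
  'on' -> 3

Encoded: [3, 3, 3, 3, 3]


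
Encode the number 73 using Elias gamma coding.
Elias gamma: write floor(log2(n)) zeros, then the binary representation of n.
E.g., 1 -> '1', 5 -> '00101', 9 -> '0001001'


num_bits = floor(log2(73)) + 1 = 7
leading_zeros = num_bits - 1 = 6
binary(73) = 1001001

Elias gamma(73) = '000000' + '1001001' = 0000001001001 (13 bits)


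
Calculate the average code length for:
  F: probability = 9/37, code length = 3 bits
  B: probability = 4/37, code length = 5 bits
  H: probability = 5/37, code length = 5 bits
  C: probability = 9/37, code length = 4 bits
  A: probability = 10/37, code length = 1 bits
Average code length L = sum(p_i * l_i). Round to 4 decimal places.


Weighted contributions p_i * l_i:
  F: (9/37) * 3 = 27/37
  B: (4/37) * 5 = 20/37
  H: (5/37) * 5 = 25/37
  C: (9/37) * 4 = 36/37
  A: (10/37) * 1 = 10/37
Sum = (27 + 20 + 25 + 36 + 10)/37 = 118/37

L = 118/37 = 3.1892 bits/symbol


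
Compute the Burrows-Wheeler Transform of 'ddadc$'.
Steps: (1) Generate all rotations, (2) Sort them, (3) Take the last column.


Rotations (sorted):
  0: $ddadc -> last char: c
  1: adc$dd -> last char: d
  2: c$ddad -> last char: d
  3: dadc$d -> last char: d
  4: dc$dda -> last char: a
  5: ddadc$ -> last char: $


BWT = cddda$


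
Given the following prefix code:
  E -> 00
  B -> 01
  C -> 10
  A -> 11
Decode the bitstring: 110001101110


Decoding step by step:
Bits 11 -> A
Bits 00 -> E
Bits 01 -> B
Bits 10 -> C
Bits 11 -> A
Bits 10 -> C


Decoded message: AEBCAC


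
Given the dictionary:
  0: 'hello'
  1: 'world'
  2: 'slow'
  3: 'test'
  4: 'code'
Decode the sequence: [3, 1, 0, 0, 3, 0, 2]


Look up each index in the dictionary:
  3 -> 'test'
  1 -> 'world'
  0 -> 'hello'
  0 -> 'hello'
  3 -> 'test'
  0 -> 'hello'
  2 -> 'slow'

Decoded: "test world hello hello test hello slow"


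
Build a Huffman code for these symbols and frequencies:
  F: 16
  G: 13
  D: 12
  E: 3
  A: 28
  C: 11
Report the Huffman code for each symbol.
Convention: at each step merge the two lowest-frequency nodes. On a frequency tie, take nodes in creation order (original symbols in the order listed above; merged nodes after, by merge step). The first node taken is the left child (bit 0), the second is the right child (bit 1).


Huffman tree construction:
Step 1: Merge E(3) + C(11) = 14
Step 2: Merge D(12) + G(13) = 25
Step 3: Merge (E+C)(14) + F(16) = 30
Step 4: Merge (D+G)(25) + A(28) = 53
Step 5: Merge ((E+C)+F)(30) + ((D+G)+A)(53) = 83
Read each symbol's code off the tree from the root (left child = 0, right child = 1).

Codes:
  F: 01 (length 2)
  G: 101 (length 3)
  D: 100 (length 3)
  E: 000 (length 3)
  A: 11 (length 2)
  C: 001 (length 3)
Average code length: 205/83 = 2.4699 bits/symbol


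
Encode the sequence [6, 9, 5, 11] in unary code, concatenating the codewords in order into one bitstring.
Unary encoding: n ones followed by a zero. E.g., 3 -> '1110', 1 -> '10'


Encode each number as n ones followed by a terminating 0:
  6 -> 1111110 (7 bits)
  9 -> 1111111110 (10 bits)
  5 -> 111110 (6 bits)
  11 -> 111111111110 (12 bits)
Total length = 7 + 10 + 6 + 12 = 35 bits.

Unary([6, 9, 5, 11]) = 11111101111111110111110111111111110 (35 bits)


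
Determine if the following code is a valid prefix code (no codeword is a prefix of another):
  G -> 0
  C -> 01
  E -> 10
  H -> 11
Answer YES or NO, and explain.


Checking each pair (does one codeword prefix another?):
  G='0' vs C='01': prefix -- VIOLATION

NO -- this is NOT a valid prefix code. G (0) is a prefix of C (01).


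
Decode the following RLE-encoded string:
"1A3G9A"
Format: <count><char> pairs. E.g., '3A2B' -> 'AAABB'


Expanding each <count><char> pair:
  1A -> 'A'
  3G -> 'GGG'
  9A -> 'AAAAAAAAA'

Decoded = AGGGAAAAAAAAA


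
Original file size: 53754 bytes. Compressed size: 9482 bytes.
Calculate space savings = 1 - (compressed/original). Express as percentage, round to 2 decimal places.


ratio = compressed/original = 9482/53754 = 0.176396
savings = 1 - ratio = 1 - 0.176396 = 0.823604
as a percentage: 0.823604 * 100 = 82.36%

Space savings = 1 - 9482/53754 = 82.36%


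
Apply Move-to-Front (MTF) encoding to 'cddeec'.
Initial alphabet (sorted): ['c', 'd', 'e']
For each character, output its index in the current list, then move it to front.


MTF encoding:
'c': index 0 in ['c', 'd', 'e'] -> ['c', 'd', 'e']
'd': index 1 in ['c', 'd', 'e'] -> ['d', 'c', 'e']
'd': index 0 in ['d', 'c', 'e'] -> ['d', 'c', 'e']
'e': index 2 in ['d', 'c', 'e'] -> ['e', 'd', 'c']
'e': index 0 in ['e', 'd', 'c'] -> ['e', 'd', 'c']
'c': index 2 in ['e', 'd', 'c'] -> ['c', 'e', 'd']


Output: [0, 1, 0, 2, 0, 2]


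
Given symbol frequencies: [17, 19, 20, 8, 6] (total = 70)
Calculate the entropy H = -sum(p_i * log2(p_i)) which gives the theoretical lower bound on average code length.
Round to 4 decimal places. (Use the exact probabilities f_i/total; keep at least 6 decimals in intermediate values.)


Per-symbol terms -p_i * log2(p_i) with p_i = f_i/70:
  p = 17/70 = 0.242857: log2(p) = -2.041820, -p*log2(p) = 0.495871
  p = 19/70 = 0.271429: log2(p) = -1.881356, -p*log2(p) = 0.510654
  p = 20/70 = 0.285714: log2(p) = -1.807355, -p*log2(p) = 0.516387
  p = 8/70 = 0.114286: log2(p) = -3.129283, -p*log2(p) = 0.357632
  p = 6/70 = 0.085714: log2(p) = -3.544321, -p*log2(p) = 0.303799
H = 0.495871 + 0.510654 + 0.516387 + 0.357632 + 0.303799 = 2.184343

H = 2.1843 bits/symbol


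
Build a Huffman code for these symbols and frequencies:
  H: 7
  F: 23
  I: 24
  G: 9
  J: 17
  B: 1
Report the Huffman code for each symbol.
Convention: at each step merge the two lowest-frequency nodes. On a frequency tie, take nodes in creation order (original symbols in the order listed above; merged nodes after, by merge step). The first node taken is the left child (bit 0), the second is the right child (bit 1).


Huffman tree construction:
Step 1: Merge B(1) + H(7) = 8
Step 2: Merge (B+H)(8) + G(9) = 17
Step 3: Merge J(17) + ((B+H)+G)(17) = 34
Step 4: Merge F(23) + I(24) = 47
Step 5: Merge (J+((B+H)+G))(34) + (F+I)(47) = 81
Read each symbol's code off the tree from the root (left child = 0, right child = 1).

Codes:
  H: 0101 (length 4)
  F: 10 (length 2)
  I: 11 (length 2)
  G: 011 (length 3)
  J: 00 (length 2)
  B: 0100 (length 4)
Average code length: 187/81 = 2.3086 bits/symbol


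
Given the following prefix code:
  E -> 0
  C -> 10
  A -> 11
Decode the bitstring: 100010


Decoding step by step:
Bits 10 -> C
Bits 0 -> E
Bits 0 -> E
Bits 10 -> C


Decoded message: CEEC


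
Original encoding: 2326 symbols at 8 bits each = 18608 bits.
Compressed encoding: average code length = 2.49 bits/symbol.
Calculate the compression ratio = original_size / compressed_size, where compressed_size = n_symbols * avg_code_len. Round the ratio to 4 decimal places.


original_size = n_symbols * orig_bits = 2326 * 8 = 18608 bits
compressed_size = n_symbols * avg_code_len = 2326 * 2.49 = 5791.74 bits
ratio = original_size / compressed_size = 18608 / 5791.74 = 3.2129

Compression ratio = 3.2129


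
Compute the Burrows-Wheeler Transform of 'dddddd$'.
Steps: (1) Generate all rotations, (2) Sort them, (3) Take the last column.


Rotations (sorted):
  0: $dddddd -> last char: d
  1: d$ddddd -> last char: d
  2: dd$dddd -> last char: d
  3: ddd$ddd -> last char: d
  4: dddd$dd -> last char: d
  5: ddddd$d -> last char: d
  6: dddddd$ -> last char: $


BWT = dddddd$


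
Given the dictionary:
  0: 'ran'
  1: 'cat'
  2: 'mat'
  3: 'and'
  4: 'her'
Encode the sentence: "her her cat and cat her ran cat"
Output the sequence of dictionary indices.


Look up each word in the dictionary:
  'her' -> 4
  'her' -> 4
  'cat' -> 1
  'and' -> 3
  'cat' -> 1
  'her' -> 4
  'ran' -> 0
  'cat' -> 1

Encoded: [4, 4, 1, 3, 1, 4, 0, 1]


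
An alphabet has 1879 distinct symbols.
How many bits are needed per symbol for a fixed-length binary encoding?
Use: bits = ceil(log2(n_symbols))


log2(1879) = 10.8757
Bracket: 2^10 = 1024 < 1879 <= 2^11 = 2048
So ceil(log2(1879)) = 11

bits = ceil(log2(1879)) = ceil(10.8757) = 11 bits


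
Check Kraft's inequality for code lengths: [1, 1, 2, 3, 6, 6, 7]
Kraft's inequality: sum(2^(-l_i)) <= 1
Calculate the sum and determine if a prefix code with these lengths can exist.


Sum = 2^(-1) + 2^(-1) + 2^(-2) + 2^(-3) + 2^(-6) + 2^(-6) + 2^(-7)
    = 0.5 + 0.5 + 0.25 + 0.125 + 0.015625 + 0.015625 + 0.0078125
    = 181/128 = 1.4140625
Since 1.4140625 > 1, Kraft's inequality is NOT satisfied.
A prefix code with these lengths CANNOT exist.

Kraft sum = 1.4140625. Not satisfied.


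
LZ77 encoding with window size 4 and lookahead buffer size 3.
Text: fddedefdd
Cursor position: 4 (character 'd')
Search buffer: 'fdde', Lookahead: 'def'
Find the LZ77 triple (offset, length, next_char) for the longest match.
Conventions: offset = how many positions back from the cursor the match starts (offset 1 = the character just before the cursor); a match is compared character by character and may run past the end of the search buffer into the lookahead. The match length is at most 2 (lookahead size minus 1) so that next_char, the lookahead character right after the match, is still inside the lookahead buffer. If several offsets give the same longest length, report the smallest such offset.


Try each offset into the search buffer:
  offset=1 (pos 3, char 'e'): match length 0
  offset=2 (pos 2, char 'd'): match length 2
  offset=3 (pos 1, char 'd'): match length 1
  offset=4 (pos 0, char 'f'): match length 0
Longest match has length 2 at offset 2.
next_char = character at position 4 + 2 = 6 -> 'f'

Best match: offset=2, length=2 (matching 'de' starting at position 2)
LZ77 triple: (2, 2, 'f')


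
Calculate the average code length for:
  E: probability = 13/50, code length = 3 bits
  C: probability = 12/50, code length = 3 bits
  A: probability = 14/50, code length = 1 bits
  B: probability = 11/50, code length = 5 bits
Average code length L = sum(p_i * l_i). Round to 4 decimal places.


Weighted contributions p_i * l_i:
  E: (13/50) * 3 = 39/50
  C: (12/50) * 3 = 36/50
  A: (14/50) * 1 = 14/50
  B: (11/50) * 5 = 55/50
Sum = (39 + 36 + 14 + 55)/50 = 144/50

L = 144/50 = 2.8800 bits/symbol


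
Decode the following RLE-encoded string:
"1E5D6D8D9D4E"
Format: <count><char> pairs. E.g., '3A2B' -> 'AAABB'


Expanding each <count><char> pair:
  1E -> 'E'
  5D -> 'DDDDD'
  6D -> 'DDDDDD'
  8D -> 'DDDDDDDD'
  9D -> 'DDDDDDDDD'
  4E -> 'EEEE'

Decoded = EDDDDDDDDDDDDDDDDDDDDDDDDDDDDEEEE


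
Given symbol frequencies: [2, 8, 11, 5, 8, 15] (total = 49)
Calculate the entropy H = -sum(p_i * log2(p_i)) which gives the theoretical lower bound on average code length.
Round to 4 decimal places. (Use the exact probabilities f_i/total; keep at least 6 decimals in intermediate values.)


Per-symbol terms -p_i * log2(p_i) with p_i = f_i/49:
  p = 2/49 = 0.040816: log2(p) = -4.614710, -p*log2(p) = 0.188356
  p = 8/49 = 0.163265: log2(p) = -2.614710, -p*log2(p) = 0.426891
  p = 11/49 = 0.224490: log2(p) = -2.155278, -p*log2(p) = 0.483838
  p = 5/49 = 0.102041: log2(p) = -3.292782, -p*log2(p) = 0.335998
  p = 8/49 = 0.163265: log2(p) = -2.614710, -p*log2(p) = 0.426891
  p = 15/49 = 0.306122: log2(p) = -1.707819, -p*log2(p) = 0.522802
H = 0.188356 + 0.426891 + 0.483838 + 0.335998 + 0.426891 + 0.522802 = 2.384776

H = 2.3848 bits/symbol


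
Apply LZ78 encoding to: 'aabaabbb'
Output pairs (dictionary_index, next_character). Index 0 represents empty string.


LZ78 encoding steps:
Dictionary: {0: ''}
Step 1: w='' (idx 0), next='a' -> output (0, 'a'), add 'a' as idx 1
Step 2: w='a' (idx 1), next='b' -> output (1, 'b'), add 'ab' as idx 2
Step 3: w='a' (idx 1), next='a' -> output (1, 'a'), add 'aa' as idx 3
Step 4: w='' (idx 0), next='b' -> output (0, 'b'), add 'b' as idx 4
Step 5: w='b' (idx 4), next='b' -> output (4, 'b'), add 'bb' as idx 5


Encoded: [(0, 'a'), (1, 'b'), (1, 'a'), (0, 'b'), (4, 'b')]


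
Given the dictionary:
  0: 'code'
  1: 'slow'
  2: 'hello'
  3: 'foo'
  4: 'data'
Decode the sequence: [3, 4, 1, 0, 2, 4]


Look up each index in the dictionary:
  3 -> 'foo'
  4 -> 'data'
  1 -> 'slow'
  0 -> 'code'
  2 -> 'hello'
  4 -> 'data'

Decoded: "foo data slow code hello data"


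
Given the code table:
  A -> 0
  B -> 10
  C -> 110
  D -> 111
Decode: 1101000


Decoding:
110 -> C
10 -> B
0 -> A
0 -> A


Result: CBAA


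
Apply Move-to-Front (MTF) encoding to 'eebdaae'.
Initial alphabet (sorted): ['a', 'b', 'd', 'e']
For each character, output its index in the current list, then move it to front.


MTF encoding:
'e': index 3 in ['a', 'b', 'd', 'e'] -> ['e', 'a', 'b', 'd']
'e': index 0 in ['e', 'a', 'b', 'd'] -> ['e', 'a', 'b', 'd']
'b': index 2 in ['e', 'a', 'b', 'd'] -> ['b', 'e', 'a', 'd']
'd': index 3 in ['b', 'e', 'a', 'd'] -> ['d', 'b', 'e', 'a']
'a': index 3 in ['d', 'b', 'e', 'a'] -> ['a', 'd', 'b', 'e']
'a': index 0 in ['a', 'd', 'b', 'e'] -> ['a', 'd', 'b', 'e']
'e': index 3 in ['a', 'd', 'b', 'e'] -> ['e', 'a', 'd', 'b']


Output: [3, 0, 2, 3, 3, 0, 3]


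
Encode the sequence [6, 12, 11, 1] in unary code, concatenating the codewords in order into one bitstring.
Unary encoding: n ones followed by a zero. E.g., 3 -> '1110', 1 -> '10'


Encode each number as n ones followed by a terminating 0:
  6 -> 1111110 (7 bits)
  12 -> 1111111111110 (13 bits)
  11 -> 111111111110 (12 bits)
  1 -> 10 (2 bits)
Total length = 7 + 13 + 12 + 2 = 34 bits.

Unary([6, 12, 11, 1]) = 1111110111111111111011111111111010 (34 bits)


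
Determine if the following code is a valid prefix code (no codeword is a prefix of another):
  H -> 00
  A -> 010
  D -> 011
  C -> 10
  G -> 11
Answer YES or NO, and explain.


Checking each pair (does one codeword prefix another?):
  H='00' vs A='010': no prefix
  H='00' vs D='011': no prefix
  H='00' vs C='10': no prefix
  H='00' vs G='11': no prefix
  A='010' vs H='00': no prefix
  A='010' vs D='011': no prefix
  A='010' vs C='10': no prefix
  A='010' vs G='11': no prefix
  D='011' vs H='00': no prefix
  D='011' vs A='010': no prefix
  D='011' vs C='10': no prefix
  D='011' vs G='11': no prefix
  C='10' vs H='00': no prefix
  C='10' vs A='010': no prefix
  C='10' vs D='011': no prefix
  C='10' vs G='11': no prefix
  G='11' vs H='00': no prefix
  G='11' vs A='010': no prefix
  G='11' vs D='011': no prefix
  G='11' vs C='10': no prefix
No violation found over all pairs.

YES -- this is a valid prefix code. No codeword is a prefix of any other codeword.


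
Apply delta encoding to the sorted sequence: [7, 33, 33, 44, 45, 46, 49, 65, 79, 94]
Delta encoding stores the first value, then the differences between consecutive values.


First value: 7
Deltas:
  33 - 7 = 26
  33 - 33 = 0
  44 - 33 = 11
  45 - 44 = 1
  46 - 45 = 1
  49 - 46 = 3
  65 - 49 = 16
  79 - 65 = 14
  94 - 79 = 15


Delta encoded: [7, 26, 0, 11, 1, 1, 3, 16, 14, 15]


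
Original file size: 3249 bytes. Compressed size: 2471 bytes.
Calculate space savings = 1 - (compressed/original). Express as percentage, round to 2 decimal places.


ratio = compressed/original = 2471/3249 = 0.760542
savings = 1 - ratio = 1 - 0.760542 = 0.239458
as a percentage: 0.239458 * 100 = 23.95%

Space savings = 1 - 2471/3249 = 23.95%


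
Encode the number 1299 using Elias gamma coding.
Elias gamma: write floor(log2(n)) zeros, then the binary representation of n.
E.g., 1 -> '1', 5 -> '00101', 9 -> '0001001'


num_bits = floor(log2(1299)) + 1 = 11
leading_zeros = num_bits - 1 = 10
binary(1299) = 10100010011

Elias gamma(1299) = '0000000000' + '10100010011' = 000000000010100010011 (21 bits)


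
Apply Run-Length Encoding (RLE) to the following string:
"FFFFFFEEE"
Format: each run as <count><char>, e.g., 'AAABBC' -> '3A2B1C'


Scanning runs left to right:
  i=0: run of 'F' x 6 -> '6F'
  i=6: run of 'E' x 3 -> '3E'

RLE = 6F3E


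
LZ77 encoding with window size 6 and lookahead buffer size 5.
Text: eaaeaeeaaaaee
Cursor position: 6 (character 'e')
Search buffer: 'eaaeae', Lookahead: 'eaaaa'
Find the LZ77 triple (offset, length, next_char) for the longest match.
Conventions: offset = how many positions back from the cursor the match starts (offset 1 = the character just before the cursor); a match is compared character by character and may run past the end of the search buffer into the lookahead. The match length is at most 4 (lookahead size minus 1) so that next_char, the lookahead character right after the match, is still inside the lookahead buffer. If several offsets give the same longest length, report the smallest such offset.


Try each offset into the search buffer:
  offset=1 (pos 5, char 'e'): match length 1
  offset=2 (pos 4, char 'a'): match length 0
  offset=3 (pos 3, char 'e'): match length 2
  offset=4 (pos 2, char 'a'): match length 0
  offset=5 (pos 1, char 'a'): match length 0
  offset=6 (pos 0, char 'e'): match length 3
Longest match has length 3 at offset 6.
next_char = character at position 6 + 3 = 9 -> 'a'

Best match: offset=6, length=3 (matching 'eaa' starting at position 0)
LZ77 triple: (6, 3, 'a')


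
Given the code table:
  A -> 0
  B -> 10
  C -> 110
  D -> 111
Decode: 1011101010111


Decoding:
10 -> B
111 -> D
0 -> A
10 -> B
10 -> B
111 -> D


Result: BDABBD


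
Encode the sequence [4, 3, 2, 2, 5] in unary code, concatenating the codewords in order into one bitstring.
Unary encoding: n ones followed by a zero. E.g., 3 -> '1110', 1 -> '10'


Encode each number as n ones followed by a terminating 0:
  4 -> 11110 (5 bits)
  3 -> 1110 (4 bits)
  2 -> 110 (3 bits)
  2 -> 110 (3 bits)
  5 -> 111110 (6 bits)
Total length = 5 + 4 + 3 + 3 + 6 = 21 bits.

Unary([4, 3, 2, 2, 5]) = 111101110110110111110 (21 bits)


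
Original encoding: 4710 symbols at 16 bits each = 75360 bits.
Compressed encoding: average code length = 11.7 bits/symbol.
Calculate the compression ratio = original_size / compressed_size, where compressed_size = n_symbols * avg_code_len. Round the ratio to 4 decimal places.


original_size = n_symbols * orig_bits = 4710 * 16 = 75360 bits
compressed_size = n_symbols * avg_code_len = 4710 * 11.7 = 55107.0 bits
ratio = original_size / compressed_size = 75360 / 55107.0 = 1.3675

Compression ratio = 1.3675


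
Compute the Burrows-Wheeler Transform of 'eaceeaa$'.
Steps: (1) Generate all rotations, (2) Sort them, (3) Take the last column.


Rotations (sorted):
  0: $eaceeaa -> last char: a
  1: a$eaceea -> last char: a
  2: aa$eacee -> last char: e
  3: aceeaa$e -> last char: e
  4: ceeaa$ea -> last char: a
  5: eaa$eace -> last char: e
  6: eaceeaa$ -> last char: $
  7: eeaa$eac -> last char: c


BWT = aaeeae$c


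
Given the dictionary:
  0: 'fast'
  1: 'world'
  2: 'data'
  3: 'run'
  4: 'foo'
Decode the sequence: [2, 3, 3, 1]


Look up each index in the dictionary:
  2 -> 'data'
  3 -> 'run'
  3 -> 'run'
  1 -> 'world'

Decoded: "data run run world"


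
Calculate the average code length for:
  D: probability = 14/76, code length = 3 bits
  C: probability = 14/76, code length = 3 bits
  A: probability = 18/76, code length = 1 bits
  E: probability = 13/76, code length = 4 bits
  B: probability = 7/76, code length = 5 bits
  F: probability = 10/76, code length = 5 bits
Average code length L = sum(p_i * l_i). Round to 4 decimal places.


Weighted contributions p_i * l_i:
  D: (14/76) * 3 = 42/76
  C: (14/76) * 3 = 42/76
  A: (18/76) * 1 = 18/76
  E: (13/76) * 4 = 52/76
  B: (7/76) * 5 = 35/76
  F: (10/76) * 5 = 50/76
Sum = (42 + 42 + 18 + 52 + 35 + 50)/76 = 239/76

L = 239/76 = 3.1447 bits/symbol
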